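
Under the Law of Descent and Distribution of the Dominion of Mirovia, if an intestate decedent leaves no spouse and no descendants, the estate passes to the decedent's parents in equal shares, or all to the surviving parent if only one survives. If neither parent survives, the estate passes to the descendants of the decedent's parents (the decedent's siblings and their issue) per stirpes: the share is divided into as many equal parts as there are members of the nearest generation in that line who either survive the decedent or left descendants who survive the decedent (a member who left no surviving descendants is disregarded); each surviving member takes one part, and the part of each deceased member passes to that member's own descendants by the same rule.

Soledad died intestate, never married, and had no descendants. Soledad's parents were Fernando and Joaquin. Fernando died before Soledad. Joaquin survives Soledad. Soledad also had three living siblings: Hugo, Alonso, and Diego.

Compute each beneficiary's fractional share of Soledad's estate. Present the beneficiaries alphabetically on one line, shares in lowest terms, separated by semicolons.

Joaquin 1

Only one parent, Joaquin, survives, so Joaquin takes the entire estate. The siblings take nothing because a surviving parent has priority.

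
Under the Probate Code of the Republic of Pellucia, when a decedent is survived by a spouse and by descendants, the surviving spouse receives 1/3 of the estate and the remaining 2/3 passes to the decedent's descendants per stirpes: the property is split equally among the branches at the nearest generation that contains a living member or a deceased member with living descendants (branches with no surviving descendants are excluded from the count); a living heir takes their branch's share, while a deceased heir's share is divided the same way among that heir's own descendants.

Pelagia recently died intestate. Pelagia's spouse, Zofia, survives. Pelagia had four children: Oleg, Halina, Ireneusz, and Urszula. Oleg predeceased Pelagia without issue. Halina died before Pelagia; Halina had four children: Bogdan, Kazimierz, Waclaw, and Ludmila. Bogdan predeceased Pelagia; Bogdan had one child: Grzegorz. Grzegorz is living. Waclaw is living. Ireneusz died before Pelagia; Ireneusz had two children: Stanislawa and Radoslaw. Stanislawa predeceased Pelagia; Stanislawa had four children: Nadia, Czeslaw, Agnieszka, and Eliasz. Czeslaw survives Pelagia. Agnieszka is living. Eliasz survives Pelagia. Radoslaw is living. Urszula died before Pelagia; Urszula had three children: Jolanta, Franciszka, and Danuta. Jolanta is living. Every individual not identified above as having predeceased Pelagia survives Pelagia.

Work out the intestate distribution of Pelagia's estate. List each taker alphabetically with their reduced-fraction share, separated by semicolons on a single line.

Zofia, as surviving spouse, takes 1/3.
The remaining 2/3 passes to Pelagia's descendants per stirpes.
Oleg left no surviving issue, so that branch lapses and is disregarded.
The 2/3 is divided into 3 equal shares of 2/9 among Halina, Ireneusz, Urszula.
Halina predeceased; the 2/9 allotted to Halina's branch passes to Halina's issue by representation.
The 2/9 is divided into 4 equal shares of 1/18 among Bogdan, Kazimierz, Waclaw, Ludmila.
Bogdan predeceased; the 1/18 allotted to Bogdan's branch passes to Bogdan's issue by representation.
Grzegorz is the sole taker at this level and receives the full 1/18.
Kazimierz is living and takes 1/18.
Waclaw is living and takes 1/18.
Ludmila is living and takes 1/18.
Ireneusz predeceased; the 2/9 allotted to Ireneusz's branch passes to Ireneusz's issue by representation.
The 2/9 is divided into 2 equal shares of 1/9 among Stanislawa, Radoslaw.
Stanislawa predeceased; the 1/9 allotted to Stanislawa's branch passes to Stanislawa's issue by representation.
The 1/9 is divided into 4 equal shares of 1/36 among Nadia, Czeslaw, Agnieszka, Eliasz.
Nadia is living and takes 1/36.
Czeslaw is living and takes 1/36.
Agnieszka is living and takes 1/36.
Eliasz is living and takes 1/36.
Radoslaw is living and takes 1/9.
Urszula predeceased; the 2/9 allotted to Urszula's branch passes to Urszula's issue by representation.
The 2/9 is divided into 3 equal shares of 2/27 among Jolanta, Franciszka, Danuta.
Jolanta is living and takes 2/27.
Franciszka is living and takes 2/27.
Danuta is living and takes 2/27.

Agnieszka 1/36; Czeslaw 1/36; Danuta 2/27; Eliasz 1/36; Franciszka 2/27; Grzegorz 1/18; Jolanta 2/27; Kazimierz 1/18; Ludmila 1/18; Nadia 1/36; Radoslaw 1/9; Waclaw 1/18; Zofia 1/3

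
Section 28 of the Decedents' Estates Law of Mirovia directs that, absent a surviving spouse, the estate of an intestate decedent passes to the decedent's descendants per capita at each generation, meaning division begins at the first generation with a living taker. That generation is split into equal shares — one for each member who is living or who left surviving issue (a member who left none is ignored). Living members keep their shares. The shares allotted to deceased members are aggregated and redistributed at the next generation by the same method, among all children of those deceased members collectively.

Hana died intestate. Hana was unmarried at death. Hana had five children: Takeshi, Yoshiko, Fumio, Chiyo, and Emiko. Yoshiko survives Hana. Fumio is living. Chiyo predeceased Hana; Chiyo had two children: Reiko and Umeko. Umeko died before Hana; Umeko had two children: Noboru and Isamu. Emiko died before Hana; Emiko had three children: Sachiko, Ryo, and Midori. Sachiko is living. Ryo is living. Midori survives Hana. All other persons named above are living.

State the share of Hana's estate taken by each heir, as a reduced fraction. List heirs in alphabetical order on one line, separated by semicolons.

Fumio 1/5; Isamu 1/25; Midori 2/25; Noboru 1/25; Reiko 2/25; Ryo 2/25; Sachiko 2/25; Takeshi 1/5; Yoshiko 1/5

There is no surviving spouse, so the entire estate passes to Hana's descendants per capita at each generation.
At generation 1 (Takeshi, Yoshiko, Fumio, Chiyo, Emiko) there are 5 shares of (1)/5 = 1/5 each.
Living: Takeshi, Yoshiko, and Fumio — each takes 1/5.
Deceased: Chiyo and Emiko. Their combined 2/5 is pooled and carried to generation 2.
At generation 2 (Reiko, Umeko, Sachiko, Ryo, Midori) there are 5 shares of (2/5)/5 = 2/25 each.
Living: Reiko, Sachiko, Ryo, and Midori — each takes 2/25.
Deceased: Umeko. That 2/25 share is carried to generation 3.
At generation 3 (Noboru, Isamu) there are 2 shares of (2/25)/2 = 1/25 each.
Living: Noboru and Isamu — each takes 1/25.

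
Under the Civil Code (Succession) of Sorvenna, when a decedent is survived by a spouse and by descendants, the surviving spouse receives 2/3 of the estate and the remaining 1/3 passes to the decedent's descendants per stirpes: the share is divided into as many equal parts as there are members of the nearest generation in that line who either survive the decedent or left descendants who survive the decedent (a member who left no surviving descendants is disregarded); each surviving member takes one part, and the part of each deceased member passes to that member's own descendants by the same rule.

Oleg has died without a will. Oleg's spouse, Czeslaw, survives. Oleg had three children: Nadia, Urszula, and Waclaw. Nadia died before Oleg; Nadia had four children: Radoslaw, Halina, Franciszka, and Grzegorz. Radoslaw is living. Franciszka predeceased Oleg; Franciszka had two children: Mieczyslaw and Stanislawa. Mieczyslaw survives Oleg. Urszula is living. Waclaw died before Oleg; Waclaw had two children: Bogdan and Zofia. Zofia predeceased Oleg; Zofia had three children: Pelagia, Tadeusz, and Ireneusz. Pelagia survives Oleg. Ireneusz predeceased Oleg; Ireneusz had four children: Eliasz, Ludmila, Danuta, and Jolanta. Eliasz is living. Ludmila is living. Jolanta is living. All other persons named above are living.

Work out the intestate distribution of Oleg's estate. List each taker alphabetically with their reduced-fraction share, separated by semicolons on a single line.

Bogdan 1/18; Czeslaw 2/3; Danuta 1/216; Eliasz 1/216; Grzegorz 1/36; Halina 1/36; Jolanta 1/216; Ludmila 1/216; Mieczyslaw 1/72; Pelagia 1/54; Radoslaw 1/36; Stanislawa 1/72; Tadeusz 1/54; Urszula 1/9

Czeslaw, as surviving spouse, takes 2/3.
The remaining 1/3 passes to Oleg's descendants per stirpes.
The 1/3 is divided into 3 equal shares of 1/9 among Nadia, Urszula, Waclaw.
Nadia predeceased; the 1/9 allotted to Nadia's branch passes to Nadia's issue by representation.
The 1/9 is divided into 4 equal shares of 1/36 among Radoslaw, Halina, Franciszka, Grzegorz.
Radoslaw is living and takes 1/36.
Halina is living and takes 1/36.
Franciszka predeceased; the 1/36 allotted to Franciszka's branch passes to Franciszka's issue by representation.
The 1/36 is divided into 2 equal shares of 1/72 among Mieczyslaw, Stanislawa.
Mieczyslaw is living and takes 1/72.
Stanislawa is living and takes 1/72.
Grzegorz is living and takes 1/36.
Urszula is living and takes 1/9.
Waclaw predeceased; the 1/9 allotted to Waclaw's branch passes to Waclaw's issue by representation.
The 1/9 is divided into 2 equal shares of 1/18 among Bogdan, Zofia.
Bogdan is living and takes 1/18.
Zofia predeceased; the 1/18 allotted to Zofia's branch passes to Zofia's issue by representation.
The 1/18 is divided into 3 equal shares of 1/54 among Pelagia, Tadeusz, Ireneusz.
Pelagia is living and takes 1/54.
Tadeusz is living and takes 1/54.
Ireneusz predeceased; the 1/54 allotted to Ireneusz's branch passes to Ireneusz's issue by representation.
The 1/54 is divided into 4 equal shares of 1/216 among Eliasz, Ludmila, Danuta, Jolanta.
Eliasz is living and takes 1/216.
Ludmila is living and takes 1/216.
Danuta is living and takes 1/216.
Jolanta is living and takes 1/216.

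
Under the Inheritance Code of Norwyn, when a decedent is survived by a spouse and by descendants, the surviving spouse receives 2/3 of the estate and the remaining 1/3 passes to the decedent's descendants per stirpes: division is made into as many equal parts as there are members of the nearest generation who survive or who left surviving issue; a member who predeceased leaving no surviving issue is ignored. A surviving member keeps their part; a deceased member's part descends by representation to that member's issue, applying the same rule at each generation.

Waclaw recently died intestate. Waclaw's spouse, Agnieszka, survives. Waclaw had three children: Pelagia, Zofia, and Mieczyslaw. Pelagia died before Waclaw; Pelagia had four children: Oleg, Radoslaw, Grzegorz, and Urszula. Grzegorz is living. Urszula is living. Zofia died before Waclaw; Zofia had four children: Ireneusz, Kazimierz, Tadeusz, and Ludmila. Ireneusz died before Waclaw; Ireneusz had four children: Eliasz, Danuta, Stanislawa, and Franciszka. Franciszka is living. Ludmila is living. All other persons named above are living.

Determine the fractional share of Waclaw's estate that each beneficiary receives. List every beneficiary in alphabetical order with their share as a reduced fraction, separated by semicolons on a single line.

Agnieszka, as surviving spouse, takes 2/3.
The remaining 1/3 passes to Waclaw's descendants per stirpes.
The 1/3 is divided into 3 equal shares of 1/9 among Pelagia, Zofia, Mieczyslaw.
Pelagia predeceased; the 1/9 allotted to Pelagia's branch passes to Pelagia's issue by representation.
The 1/9 is divided into 4 equal shares of 1/36 among Oleg, Radoslaw, Grzegorz, Urszula.
Oleg is living and takes 1/36.
Radoslaw is living and takes 1/36.
Grzegorz is living and takes 1/36.
Urszula is living and takes 1/36.
Zofia predeceased; the 1/9 allotted to Zofia's branch passes to Zofia's issue by representation.
The 1/9 is divided into 4 equal shares of 1/36 among Ireneusz, Kazimierz, Tadeusz, Ludmila.
Ireneusz predeceased; the 1/36 allotted to Ireneusz's branch passes to Ireneusz's issue by representation.
The 1/36 is divided into 4 equal shares of 1/144 among Eliasz, Danuta, Stanislawa, Franciszka.
Eliasz is living and takes 1/144.
Danuta is living and takes 1/144.
Stanislawa is living and takes 1/144.
Franciszka is living and takes 1/144.
Kazimierz is living and takes 1/36.
Tadeusz is living and takes 1/36.
Ludmila is living and takes 1/36.
Mieczyslaw is living and takes 1/9.

Agnieszka 2/3; Danuta 1/144; Eliasz 1/144; Franciszka 1/144; Grzegorz 1/36; Kazimierz 1/36; Ludmila 1/36; Mieczyslaw 1/9; Oleg 1/36; Radoslaw 1/36; Stanislawa 1/144; Tadeusz 1/36; Urszula 1/36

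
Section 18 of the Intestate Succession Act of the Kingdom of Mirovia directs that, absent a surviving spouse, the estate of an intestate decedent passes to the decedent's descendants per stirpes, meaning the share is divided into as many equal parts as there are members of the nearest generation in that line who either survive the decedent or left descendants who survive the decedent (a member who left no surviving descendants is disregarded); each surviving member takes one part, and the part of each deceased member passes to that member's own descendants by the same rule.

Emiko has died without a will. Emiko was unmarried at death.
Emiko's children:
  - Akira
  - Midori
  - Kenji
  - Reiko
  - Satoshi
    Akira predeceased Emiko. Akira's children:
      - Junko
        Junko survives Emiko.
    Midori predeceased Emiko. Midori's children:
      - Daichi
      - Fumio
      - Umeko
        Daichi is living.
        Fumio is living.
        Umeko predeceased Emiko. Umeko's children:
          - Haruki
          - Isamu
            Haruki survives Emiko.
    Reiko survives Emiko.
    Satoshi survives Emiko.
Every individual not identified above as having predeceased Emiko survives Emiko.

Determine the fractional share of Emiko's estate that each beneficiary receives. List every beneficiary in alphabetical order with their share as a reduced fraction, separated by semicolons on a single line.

There is no surviving spouse, so the entire estate passes to Emiko's descendants per stirpes.
The estate is divided into 5 equal shares of 1/5 among Akira, Midori, Kenji, Reiko, Satoshi.
Akira predeceased; the 1/5 allotted to Akira's branch passes to Akira's issue by representation.
Junko is the sole taker at this level and receives the full 1/5.
Midori predeceased; the 1/5 allotted to Midori's branch passes to Midori's issue by representation.
The 1/5 is divided into 3 equal shares of 1/15 among Daichi, Fumio, Umeko.
Daichi is living and takes 1/15.
Fumio is living and takes 1/15.
Umeko predeceased; the 1/15 allotted to Umeko's branch passes to Umeko's issue by representation.
The 1/15 is divided into 2 equal shares of 1/30 among Haruki, Isamu.
Haruki is living and takes 1/30.
Isamu is living and takes 1/30.
Kenji is living and takes 1/5.
Reiko is living and takes 1/5.
Satoshi is living and takes 1/5.

Daichi 1/15; Fumio 1/15; Haruki 1/30; Isamu 1/30; Junko 1/5; Kenji 1/5; Reiko 1/5; Satoshi 1/5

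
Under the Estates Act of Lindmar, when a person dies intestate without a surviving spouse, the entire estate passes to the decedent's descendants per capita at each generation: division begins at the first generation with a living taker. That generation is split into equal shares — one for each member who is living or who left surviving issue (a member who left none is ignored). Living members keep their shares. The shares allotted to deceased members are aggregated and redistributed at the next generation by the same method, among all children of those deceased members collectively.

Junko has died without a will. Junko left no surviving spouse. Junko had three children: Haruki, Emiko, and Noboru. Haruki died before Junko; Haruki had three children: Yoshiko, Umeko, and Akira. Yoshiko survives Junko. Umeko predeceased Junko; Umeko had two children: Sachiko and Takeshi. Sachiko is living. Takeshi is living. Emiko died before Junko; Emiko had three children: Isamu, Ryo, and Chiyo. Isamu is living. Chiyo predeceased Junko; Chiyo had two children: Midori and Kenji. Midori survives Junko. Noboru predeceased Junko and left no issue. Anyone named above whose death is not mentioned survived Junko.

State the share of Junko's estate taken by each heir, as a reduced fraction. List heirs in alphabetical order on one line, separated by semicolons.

There is no surviving spouse, so the entire estate passes to Junko's descendants per capita at each generation.
No one at generation 1 (Haruki, Emiko) is living; moving to the next generation.
At generation 2 (Yoshiko, Umeko, Akira, Isamu, Ryo, Chiyo) there are 6 shares of (1)/6 = 1/6 each.
Living: Yoshiko, Akira, Isamu, and Ryo — each takes 1/6.
Deceased: Umeko and Chiyo. Their combined 1/3 is pooled and carried to generation 3.
At generation 3 (Sachiko, Takeshi, Midori, Kenji) there are 4 shares of (1/3)/4 = 1/12 each.
Living: Sachiko, Takeshi, Midori, and Kenji — each takes 1/12.

Akira 1/6; Isamu 1/6; Kenji 1/12; Midori 1/12; Ryo 1/6; Sachiko 1/12; Takeshi 1/12; Yoshiko 1/6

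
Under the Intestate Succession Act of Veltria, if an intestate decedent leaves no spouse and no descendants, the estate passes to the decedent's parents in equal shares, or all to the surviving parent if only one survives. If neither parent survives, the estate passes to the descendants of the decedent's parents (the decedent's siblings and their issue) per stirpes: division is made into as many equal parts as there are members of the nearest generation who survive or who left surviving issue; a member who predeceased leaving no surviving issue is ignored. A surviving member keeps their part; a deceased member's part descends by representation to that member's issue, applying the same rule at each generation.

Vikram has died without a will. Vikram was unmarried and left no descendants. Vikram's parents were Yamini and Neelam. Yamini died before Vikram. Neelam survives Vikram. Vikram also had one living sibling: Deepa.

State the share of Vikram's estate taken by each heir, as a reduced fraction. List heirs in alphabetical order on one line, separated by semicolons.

Neelam 1

Only one parent, Neelam, survives, so Neelam takes the entire estate. The siblings take nothing because a surviving parent has priority.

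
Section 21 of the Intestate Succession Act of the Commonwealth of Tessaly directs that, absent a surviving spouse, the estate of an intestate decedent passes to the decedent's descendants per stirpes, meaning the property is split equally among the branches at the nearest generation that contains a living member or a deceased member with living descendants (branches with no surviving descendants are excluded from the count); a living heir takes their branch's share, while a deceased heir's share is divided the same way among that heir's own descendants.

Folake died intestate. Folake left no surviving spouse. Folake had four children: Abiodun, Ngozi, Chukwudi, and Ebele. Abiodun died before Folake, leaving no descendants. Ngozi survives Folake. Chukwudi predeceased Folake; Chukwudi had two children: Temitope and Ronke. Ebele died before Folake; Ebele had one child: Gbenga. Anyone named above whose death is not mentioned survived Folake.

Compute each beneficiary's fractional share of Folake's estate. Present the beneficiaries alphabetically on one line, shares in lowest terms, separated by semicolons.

There is no surviving spouse, so the entire estate passes to Folake's descendants per stirpes.
Abiodun left no surviving issue, so that branch lapses and is disregarded.
The estate is divided into 3 equal shares of 1/3 among Ngozi, Chukwudi, Ebele.
Ngozi is living and takes 1/3.
Chukwudi predeceased; the 1/3 allotted to Chukwudi's branch passes to Chukwudi's issue by representation.
The 1/3 is divided into 2 equal shares of 1/6 among Temitope, Ronke.
Temitope is living and takes 1/6.
Ronke is living and takes 1/6.
Ebele predeceased; the 1/3 allotted to Ebele's branch passes to Ebele's issue by representation.
Gbenga is the sole taker at this level and receives the full 1/3.

Gbenga 1/3; Ngozi 1/3; Ronke 1/6; Temitope 1/6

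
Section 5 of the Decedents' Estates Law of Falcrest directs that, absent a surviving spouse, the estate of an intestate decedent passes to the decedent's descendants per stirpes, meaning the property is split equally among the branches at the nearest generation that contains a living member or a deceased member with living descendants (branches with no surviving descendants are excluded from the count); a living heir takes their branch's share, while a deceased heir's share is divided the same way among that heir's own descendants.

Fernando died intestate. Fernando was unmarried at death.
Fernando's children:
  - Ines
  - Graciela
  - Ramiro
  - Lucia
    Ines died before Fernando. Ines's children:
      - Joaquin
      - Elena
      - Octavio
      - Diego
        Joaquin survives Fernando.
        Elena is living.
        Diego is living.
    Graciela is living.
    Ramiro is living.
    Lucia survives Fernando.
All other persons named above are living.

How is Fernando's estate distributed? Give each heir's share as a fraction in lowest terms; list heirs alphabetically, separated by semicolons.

There is no surviving spouse, so the entire estate passes to Fernando's descendants per stirpes.
The estate is divided into 4 equal shares of 1/4 among Ines, Graciela, Ramiro, Lucia.
Ines predeceased; the 1/4 allotted to Ines's branch passes to Ines's issue by representation.
The 1/4 is divided into 4 equal shares of 1/16 among Joaquin, Elena, Octavio, Diego.
Joaquin is living and takes 1/16.
Elena is living and takes 1/16.
Octavio is living and takes 1/16.
Diego is living and takes 1/16.
Graciela is living and takes 1/4.
Ramiro is living and takes 1/4.
Lucia is living and takes 1/4.

Diego 1/16; Elena 1/16; Graciela 1/4; Joaquin 1/16; Lucia 1/4; Octavio 1/16; Ramiro 1/4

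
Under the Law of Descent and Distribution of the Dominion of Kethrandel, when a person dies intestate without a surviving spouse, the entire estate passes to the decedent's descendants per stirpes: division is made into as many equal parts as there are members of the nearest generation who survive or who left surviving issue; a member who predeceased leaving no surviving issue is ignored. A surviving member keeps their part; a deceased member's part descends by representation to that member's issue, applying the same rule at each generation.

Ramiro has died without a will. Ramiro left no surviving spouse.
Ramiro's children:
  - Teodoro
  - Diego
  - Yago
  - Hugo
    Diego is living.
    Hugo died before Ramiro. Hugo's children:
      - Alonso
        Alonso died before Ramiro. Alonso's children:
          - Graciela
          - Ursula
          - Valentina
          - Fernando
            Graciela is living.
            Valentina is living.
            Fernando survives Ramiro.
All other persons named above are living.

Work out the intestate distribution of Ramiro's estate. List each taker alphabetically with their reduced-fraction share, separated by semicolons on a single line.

There is no surviving spouse, so the entire estate passes to Ramiro's descendants per stirpes.
The estate is divided into 4 equal shares of 1/4 among Teodoro, Diego, Yago, Hugo.
Teodoro is living and takes 1/4.
Diego is living and takes 1/4.
Yago is living and takes 1/4.
Hugo predeceased; the 1/4 allotted to Hugo's branch passes to Hugo's issue by representation.
Alonso's line is the sole branch at this level, so the full 1/4 passes to Alonso's issue by representation.
The 1/4 is divided into 4 equal shares of 1/16 among Graciela, Ursula, Valentina, Fernando.
Graciela is living and takes 1/16.
Ursula is living and takes 1/16.
Valentina is living and takes 1/16.
Fernando is living and takes 1/16.

Diego 1/4; Fernando 1/16; Graciela 1/16; Teodoro 1/4; Ursula 1/16; Valentina 1/16; Yago 1/4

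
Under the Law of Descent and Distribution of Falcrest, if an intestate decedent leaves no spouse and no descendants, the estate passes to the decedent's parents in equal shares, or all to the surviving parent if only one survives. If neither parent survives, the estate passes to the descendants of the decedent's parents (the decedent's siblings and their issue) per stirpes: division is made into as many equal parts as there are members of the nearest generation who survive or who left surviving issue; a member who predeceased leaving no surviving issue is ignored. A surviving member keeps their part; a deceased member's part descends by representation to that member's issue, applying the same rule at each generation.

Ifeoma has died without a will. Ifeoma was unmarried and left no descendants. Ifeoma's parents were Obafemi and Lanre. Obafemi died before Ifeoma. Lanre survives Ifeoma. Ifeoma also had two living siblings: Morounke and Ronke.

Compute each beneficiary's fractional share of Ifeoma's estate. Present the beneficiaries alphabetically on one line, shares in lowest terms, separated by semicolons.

Lanre 1

Only one parent, Lanre, survives, so Lanre takes the entire estate. The siblings take nothing because a surviving parent has priority.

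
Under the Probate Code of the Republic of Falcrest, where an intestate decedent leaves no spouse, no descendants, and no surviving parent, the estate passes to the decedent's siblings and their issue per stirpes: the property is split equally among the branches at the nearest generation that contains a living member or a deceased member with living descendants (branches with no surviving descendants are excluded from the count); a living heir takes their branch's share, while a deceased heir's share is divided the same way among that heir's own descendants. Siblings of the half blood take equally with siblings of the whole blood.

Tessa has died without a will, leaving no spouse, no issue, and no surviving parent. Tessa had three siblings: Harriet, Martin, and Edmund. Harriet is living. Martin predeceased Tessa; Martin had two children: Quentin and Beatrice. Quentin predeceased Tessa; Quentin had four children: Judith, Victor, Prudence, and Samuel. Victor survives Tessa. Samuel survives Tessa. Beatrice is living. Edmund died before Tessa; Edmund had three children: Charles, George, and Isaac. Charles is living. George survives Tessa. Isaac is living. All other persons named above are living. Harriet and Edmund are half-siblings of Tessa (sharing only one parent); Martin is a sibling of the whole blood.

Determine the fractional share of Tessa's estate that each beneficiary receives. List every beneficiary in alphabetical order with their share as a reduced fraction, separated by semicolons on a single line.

No spouse, descendants, or parent survives, so the estate passes to Tessa's siblings per stirpes.
Half-blood and whole-blood siblings take equally under the stated rule.
The estate is divided into 3 equal shares of 1/3 among Harriet, Martin, Edmund.
Harriet is living and takes 1/3.
Martin predeceased; the 1/3 allotted to Martin's branch passes to Martin's issue by representation.
The 1/3 is divided into 2 equal shares of 1/6 among Quentin, Beatrice.
Quentin predeceased; the 1/6 allotted to Quentin's branch passes to Quentin's issue by representation.
The 1/6 is divided into 4 equal shares of 1/24 among Judith, Victor, Prudence, Samuel.
Judith is living and takes 1/24.
Victor is living and takes 1/24.
Prudence is living and takes 1/24.
Samuel is living and takes 1/24.
Beatrice is living and takes 1/6.
Edmund predeceased; the 1/3 allotted to Edmund's branch passes to Edmund's issue by representation.
The 1/3 is divided into 3 equal shares of 1/9 among Charles, George, Isaac.
Charles is living and takes 1/9.
George is living and takes 1/9.
Isaac is living and takes 1/9.

Beatrice 1/6; Charles 1/9; George 1/9; Harriet 1/3; Isaac 1/9; Judith 1/24; Prudence 1/24; Samuel 1/24; Victor 1/24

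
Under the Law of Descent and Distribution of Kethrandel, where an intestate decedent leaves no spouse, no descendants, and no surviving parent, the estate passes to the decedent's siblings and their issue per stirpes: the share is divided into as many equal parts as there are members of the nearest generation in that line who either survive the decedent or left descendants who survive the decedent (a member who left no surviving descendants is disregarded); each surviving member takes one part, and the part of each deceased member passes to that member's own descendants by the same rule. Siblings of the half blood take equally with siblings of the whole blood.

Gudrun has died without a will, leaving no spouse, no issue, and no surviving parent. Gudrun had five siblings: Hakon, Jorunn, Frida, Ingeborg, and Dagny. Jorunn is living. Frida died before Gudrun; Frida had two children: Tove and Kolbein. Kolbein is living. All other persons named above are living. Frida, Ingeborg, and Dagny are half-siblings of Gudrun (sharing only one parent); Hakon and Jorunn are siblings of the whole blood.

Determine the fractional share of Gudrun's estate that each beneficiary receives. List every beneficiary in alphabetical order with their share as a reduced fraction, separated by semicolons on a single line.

No spouse, descendants, or parent survives, so the estate passes to Gudrun's siblings per stirpes.
Half-blood and whole-blood siblings take equally under the stated rule.
The estate is divided into 5 equal shares of 1/5 among Hakon, Jorunn, Frida, Ingeborg, Dagny.
Hakon is living and takes 1/5.
Jorunn is living and takes 1/5.
Frida predeceased; the 1/5 allotted to Frida's branch passes to Frida's issue by representation.
The 1/5 is divided into 2 equal shares of 1/10 among Tove, Kolbein.
Tove is living and takes 1/10.
Kolbein is living and takes 1/10.
Ingeborg is living and takes 1/5.
Dagny is living and takes 1/5.

Dagny 1/5; Hakon 1/5; Ingeborg 1/5; Jorunn 1/5; Kolbein 1/10; Tove 1/10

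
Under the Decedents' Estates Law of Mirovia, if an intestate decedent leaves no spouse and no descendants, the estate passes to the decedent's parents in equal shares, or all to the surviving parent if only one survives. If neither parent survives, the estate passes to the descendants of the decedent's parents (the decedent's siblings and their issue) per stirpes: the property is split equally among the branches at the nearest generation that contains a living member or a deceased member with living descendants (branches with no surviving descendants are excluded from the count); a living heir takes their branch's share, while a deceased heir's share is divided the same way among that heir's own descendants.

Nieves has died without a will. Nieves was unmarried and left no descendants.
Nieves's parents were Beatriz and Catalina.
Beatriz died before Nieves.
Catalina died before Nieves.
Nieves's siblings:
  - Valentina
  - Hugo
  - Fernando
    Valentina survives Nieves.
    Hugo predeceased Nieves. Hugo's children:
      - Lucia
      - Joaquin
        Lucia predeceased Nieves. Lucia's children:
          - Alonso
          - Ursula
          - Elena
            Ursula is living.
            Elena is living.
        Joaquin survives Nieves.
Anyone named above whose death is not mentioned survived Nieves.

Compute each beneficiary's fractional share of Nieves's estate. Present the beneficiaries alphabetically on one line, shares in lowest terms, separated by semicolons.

Alonso 1/18; Elena 1/18; Fernando 1/3; Joaquin 1/6; Ursula 1/18; Valentina 1/3

Neither parent survives and there are no descendants, so the estate passes to Nieves's siblings and their issue per stirpes.
The estate is divided into 3 equal shares of 1/3 among Valentina, Hugo, Fernando.
Valentina is living and takes 1/3.
Hugo predeceased; the 1/3 allotted to Hugo's branch passes to Hugo's issue by representation.
The 1/3 is divided into 2 equal shares of 1/6 among Lucia, Joaquin.
Lucia predeceased; the 1/6 allotted to Lucia's branch passes to Lucia's issue by representation.
The 1/6 is divided into 3 equal shares of 1/18 among Alonso, Ursula, Elena.
Alonso is living and takes 1/18.
Ursula is living and takes 1/18.
Elena is living and takes 1/18.
Joaquin is living and takes 1/6.
Fernando is living and takes 1/3.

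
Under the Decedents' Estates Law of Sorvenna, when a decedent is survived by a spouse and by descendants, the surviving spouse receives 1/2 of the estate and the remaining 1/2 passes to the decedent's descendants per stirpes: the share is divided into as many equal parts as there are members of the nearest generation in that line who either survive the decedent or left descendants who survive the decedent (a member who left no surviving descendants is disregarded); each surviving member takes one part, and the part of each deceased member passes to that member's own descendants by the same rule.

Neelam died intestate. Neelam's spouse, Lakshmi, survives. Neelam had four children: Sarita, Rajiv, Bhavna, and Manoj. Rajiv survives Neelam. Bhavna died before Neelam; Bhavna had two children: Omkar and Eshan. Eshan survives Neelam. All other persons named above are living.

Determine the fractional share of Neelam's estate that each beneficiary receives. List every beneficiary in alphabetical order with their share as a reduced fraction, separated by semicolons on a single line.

Lakshmi, as surviving spouse, takes 1/2.
The remaining 1/2 passes to Neelam's descendants per stirpes.
The 1/2 is divided into 4 equal shares of 1/8 among Sarita, Rajiv, Bhavna, Manoj.
Sarita is living and takes 1/8.
Rajiv is living and takes 1/8.
Bhavna predeceased; the 1/8 allotted to Bhavna's branch passes to Bhavna's issue by representation.
The 1/8 is divided into 2 equal shares of 1/16 among Omkar, Eshan.
Omkar is living and takes 1/16.
Eshan is living and takes 1/16.
Manoj is living and takes 1/8.

Eshan 1/16; Lakshmi 1/2; Manoj 1/8; Omkar 1/16; Rajiv 1/8; Sarita 1/8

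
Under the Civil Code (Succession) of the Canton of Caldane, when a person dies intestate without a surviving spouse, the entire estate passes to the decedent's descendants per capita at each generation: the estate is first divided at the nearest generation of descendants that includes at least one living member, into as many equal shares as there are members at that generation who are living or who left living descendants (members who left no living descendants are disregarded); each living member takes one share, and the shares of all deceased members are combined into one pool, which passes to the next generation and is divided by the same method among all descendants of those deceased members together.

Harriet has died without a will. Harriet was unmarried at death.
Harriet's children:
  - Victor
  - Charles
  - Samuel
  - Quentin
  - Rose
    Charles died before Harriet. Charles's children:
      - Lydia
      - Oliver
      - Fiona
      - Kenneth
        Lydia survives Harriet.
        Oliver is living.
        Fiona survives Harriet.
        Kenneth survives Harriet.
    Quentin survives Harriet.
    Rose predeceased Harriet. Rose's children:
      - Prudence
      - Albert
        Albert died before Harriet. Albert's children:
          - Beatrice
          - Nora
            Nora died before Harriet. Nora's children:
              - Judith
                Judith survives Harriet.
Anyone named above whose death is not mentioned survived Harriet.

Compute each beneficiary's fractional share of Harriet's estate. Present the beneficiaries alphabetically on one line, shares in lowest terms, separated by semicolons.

Beatrice 1/30; Fiona 1/15; Judith 1/30; Kenneth 1/15; Lydia 1/15; Oliver 1/15; Prudence 1/15; Quentin 1/5; Samuel 1/5; Victor 1/5

There is no surviving spouse, so the entire estate passes to Harriet's descendants per capita at each generation.
At generation 1 (Victor, Charles, Samuel, Quentin, Rose) there are 5 shares of (1)/5 = 1/5 each.
Living: Victor, Samuel, and Quentin — each takes 1/5.
Deceased: Charles and Rose. Their combined 2/5 is pooled and carried to generation 2.
At generation 2 (Lydia, Oliver, Fiona, Kenneth, Prudence, Albert) there are 6 shares of (2/5)/6 = 1/15 each.
Living: Lydia, Oliver, Fiona, Kenneth, and Prudence — each takes 1/15.
Deceased: Albert. That 1/15 share is carried to generation 3.
At generation 3 (Beatrice, Nora) there are 2 shares of (1/15)/2 = 1/30 each.
Living: Beatrice — each takes 1/30.
Deceased: Nora. That 1/30 share is carried to generation 4.
At generation 4 (Judith) there are 1 shares of (1/30)/1 = 1/30 each.
Living: Judith — each takes 1/30.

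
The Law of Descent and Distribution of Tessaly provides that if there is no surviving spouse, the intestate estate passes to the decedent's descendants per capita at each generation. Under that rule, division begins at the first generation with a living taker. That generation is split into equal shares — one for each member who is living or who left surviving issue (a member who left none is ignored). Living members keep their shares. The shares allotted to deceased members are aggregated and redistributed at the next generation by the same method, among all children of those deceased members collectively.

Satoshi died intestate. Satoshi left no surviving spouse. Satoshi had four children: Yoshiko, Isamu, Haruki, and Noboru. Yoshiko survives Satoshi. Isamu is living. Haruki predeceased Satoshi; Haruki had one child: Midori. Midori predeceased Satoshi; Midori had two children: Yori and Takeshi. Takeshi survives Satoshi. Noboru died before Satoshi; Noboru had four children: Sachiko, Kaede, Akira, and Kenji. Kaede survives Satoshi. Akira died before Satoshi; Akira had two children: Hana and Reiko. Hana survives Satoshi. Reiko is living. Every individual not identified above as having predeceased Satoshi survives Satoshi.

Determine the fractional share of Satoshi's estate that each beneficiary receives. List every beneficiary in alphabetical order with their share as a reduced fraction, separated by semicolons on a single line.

Hana 1/20; Isamu 1/4; Kaede 1/10; Kenji 1/10; Reiko 1/20; Sachiko 1/10; Takeshi 1/20; Yori 1/20; Yoshiko 1/4

There is no surviving spouse, so the entire estate passes to Satoshi's descendants per capita at each generation.
At generation 1 (Yoshiko, Isamu, Haruki, Noboru) there are 4 shares of (1)/4 = 1/4 each.
Living: Yoshiko and Isamu — each takes 1/4.
Deceased: Haruki and Noboru. Their combined 1/2 is pooled and carried to generation 2.
At generation 2 (Midori, Sachiko, Kaede, Akira, Kenji) there are 5 shares of (1/2)/5 = 1/10 each.
Living: Sachiko, Kaede, and Kenji — each takes 1/10.
Deceased: Midori and Akira. Their combined 1/5 is pooled and carried to generation 3.
At generation 3 (Yori, Takeshi, Hana, Reiko) there are 4 shares of (1/5)/4 = 1/20 each.
Living: Yori, Takeshi, Hana, and Reiko — each takes 1/20.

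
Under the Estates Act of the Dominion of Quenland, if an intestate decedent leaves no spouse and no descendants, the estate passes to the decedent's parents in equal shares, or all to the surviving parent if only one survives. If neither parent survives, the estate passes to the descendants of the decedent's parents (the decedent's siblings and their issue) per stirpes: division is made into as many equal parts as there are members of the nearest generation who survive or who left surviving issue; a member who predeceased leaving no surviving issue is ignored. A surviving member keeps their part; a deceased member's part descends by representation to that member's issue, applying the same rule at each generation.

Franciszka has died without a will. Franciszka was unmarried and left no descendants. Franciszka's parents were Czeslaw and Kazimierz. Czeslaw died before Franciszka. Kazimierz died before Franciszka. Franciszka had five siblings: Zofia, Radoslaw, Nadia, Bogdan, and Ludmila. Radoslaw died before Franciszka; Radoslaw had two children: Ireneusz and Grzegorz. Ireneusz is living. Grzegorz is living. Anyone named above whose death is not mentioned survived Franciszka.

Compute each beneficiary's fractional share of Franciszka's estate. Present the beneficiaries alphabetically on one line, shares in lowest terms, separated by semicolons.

Neither parent survives and there are no descendants, so the estate passes to Franciszka's siblings and their issue per stirpes.
The estate is divided into 5 equal shares of 1/5 among Zofia, Radoslaw, Nadia, Bogdan, Ludmila.
Zofia is living and takes 1/5.
Radoslaw predeceased; the 1/5 allotted to Radoslaw's branch passes to Radoslaw's issue by representation.
The 1/5 is divided into 2 equal shares of 1/10 among Ireneusz, Grzegorz.
Ireneusz is living and takes 1/10.
Grzegorz is living and takes 1/10.
Nadia is living and takes 1/5.
Bogdan is living and takes 1/5.
Ludmila is living and takes 1/5.

Bogdan 1/5; Grzegorz 1/10; Ireneusz 1/10; Ludmila 1/5; Nadia 1/5; Zofia 1/5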